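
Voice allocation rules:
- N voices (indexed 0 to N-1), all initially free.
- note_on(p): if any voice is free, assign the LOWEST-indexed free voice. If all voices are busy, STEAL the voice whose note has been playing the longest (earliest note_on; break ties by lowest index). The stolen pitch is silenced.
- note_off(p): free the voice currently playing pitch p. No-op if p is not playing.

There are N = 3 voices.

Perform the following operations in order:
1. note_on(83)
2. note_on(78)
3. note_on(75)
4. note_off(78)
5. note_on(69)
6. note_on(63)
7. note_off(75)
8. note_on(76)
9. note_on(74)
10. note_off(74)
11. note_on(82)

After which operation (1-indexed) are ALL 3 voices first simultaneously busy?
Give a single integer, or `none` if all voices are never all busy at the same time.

Answer: 3

Derivation:
Op 1: note_on(83): voice 0 is free -> assigned | voices=[83 - -]
Op 2: note_on(78): voice 1 is free -> assigned | voices=[83 78 -]
Op 3: note_on(75): voice 2 is free -> assigned | voices=[83 78 75]
Op 4: note_off(78): free voice 1 | voices=[83 - 75]
Op 5: note_on(69): voice 1 is free -> assigned | voices=[83 69 75]
Op 6: note_on(63): all voices busy, STEAL voice 0 (pitch 83, oldest) -> assign | voices=[63 69 75]
Op 7: note_off(75): free voice 2 | voices=[63 69 -]
Op 8: note_on(76): voice 2 is free -> assigned | voices=[63 69 76]
Op 9: note_on(74): all voices busy, STEAL voice 1 (pitch 69, oldest) -> assign | voices=[63 74 76]
Op 10: note_off(74): free voice 1 | voices=[63 - 76]
Op 11: note_on(82): voice 1 is free -> assigned | voices=[63 82 76]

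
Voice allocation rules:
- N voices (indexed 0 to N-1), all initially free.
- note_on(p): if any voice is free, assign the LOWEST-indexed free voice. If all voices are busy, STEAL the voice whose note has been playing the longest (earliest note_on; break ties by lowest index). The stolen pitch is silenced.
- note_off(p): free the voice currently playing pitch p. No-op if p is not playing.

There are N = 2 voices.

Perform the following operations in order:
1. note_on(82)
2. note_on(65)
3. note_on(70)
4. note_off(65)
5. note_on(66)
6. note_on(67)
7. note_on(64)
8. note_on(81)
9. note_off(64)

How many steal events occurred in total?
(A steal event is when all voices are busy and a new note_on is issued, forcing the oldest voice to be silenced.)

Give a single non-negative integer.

Answer: 4

Derivation:
Op 1: note_on(82): voice 0 is free -> assigned | voices=[82 -]
Op 2: note_on(65): voice 1 is free -> assigned | voices=[82 65]
Op 3: note_on(70): all voices busy, STEAL voice 0 (pitch 82, oldest) -> assign | voices=[70 65]
Op 4: note_off(65): free voice 1 | voices=[70 -]
Op 5: note_on(66): voice 1 is free -> assigned | voices=[70 66]
Op 6: note_on(67): all voices busy, STEAL voice 0 (pitch 70, oldest) -> assign | voices=[67 66]
Op 7: note_on(64): all voices busy, STEAL voice 1 (pitch 66, oldest) -> assign | voices=[67 64]
Op 8: note_on(81): all voices busy, STEAL voice 0 (pitch 67, oldest) -> assign | voices=[81 64]
Op 9: note_off(64): free voice 1 | voices=[81 -]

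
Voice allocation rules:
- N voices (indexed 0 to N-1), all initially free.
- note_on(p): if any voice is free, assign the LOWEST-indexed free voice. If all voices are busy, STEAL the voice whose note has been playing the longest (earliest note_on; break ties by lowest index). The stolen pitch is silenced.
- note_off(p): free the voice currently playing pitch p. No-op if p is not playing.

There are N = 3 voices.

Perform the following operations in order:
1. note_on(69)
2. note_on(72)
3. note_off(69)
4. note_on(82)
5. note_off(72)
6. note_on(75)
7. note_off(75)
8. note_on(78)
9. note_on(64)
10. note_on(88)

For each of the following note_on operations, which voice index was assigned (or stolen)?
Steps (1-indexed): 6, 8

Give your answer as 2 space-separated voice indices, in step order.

Answer: 1 1

Derivation:
Op 1: note_on(69): voice 0 is free -> assigned | voices=[69 - -]
Op 2: note_on(72): voice 1 is free -> assigned | voices=[69 72 -]
Op 3: note_off(69): free voice 0 | voices=[- 72 -]
Op 4: note_on(82): voice 0 is free -> assigned | voices=[82 72 -]
Op 5: note_off(72): free voice 1 | voices=[82 - -]
Op 6: note_on(75): voice 1 is free -> assigned | voices=[82 75 -]
Op 7: note_off(75): free voice 1 | voices=[82 - -]
Op 8: note_on(78): voice 1 is free -> assigned | voices=[82 78 -]
Op 9: note_on(64): voice 2 is free -> assigned | voices=[82 78 64]
Op 10: note_on(88): all voices busy, STEAL voice 0 (pitch 82, oldest) -> assign | voices=[88 78 64]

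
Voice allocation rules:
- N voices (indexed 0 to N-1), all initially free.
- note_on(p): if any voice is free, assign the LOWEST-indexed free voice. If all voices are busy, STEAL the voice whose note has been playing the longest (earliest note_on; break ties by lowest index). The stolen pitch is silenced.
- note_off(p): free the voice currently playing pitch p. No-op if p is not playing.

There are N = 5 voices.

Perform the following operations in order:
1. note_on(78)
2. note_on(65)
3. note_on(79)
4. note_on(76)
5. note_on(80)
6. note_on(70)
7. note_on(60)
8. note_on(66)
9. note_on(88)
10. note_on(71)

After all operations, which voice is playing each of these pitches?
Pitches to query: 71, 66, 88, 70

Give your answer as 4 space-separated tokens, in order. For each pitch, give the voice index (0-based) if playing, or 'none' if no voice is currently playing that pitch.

Answer: 4 2 3 0

Derivation:
Op 1: note_on(78): voice 0 is free -> assigned | voices=[78 - - - -]
Op 2: note_on(65): voice 1 is free -> assigned | voices=[78 65 - - -]
Op 3: note_on(79): voice 2 is free -> assigned | voices=[78 65 79 - -]
Op 4: note_on(76): voice 3 is free -> assigned | voices=[78 65 79 76 -]
Op 5: note_on(80): voice 4 is free -> assigned | voices=[78 65 79 76 80]
Op 6: note_on(70): all voices busy, STEAL voice 0 (pitch 78, oldest) -> assign | voices=[70 65 79 76 80]
Op 7: note_on(60): all voices busy, STEAL voice 1 (pitch 65, oldest) -> assign | voices=[70 60 79 76 80]
Op 8: note_on(66): all voices busy, STEAL voice 2 (pitch 79, oldest) -> assign | voices=[70 60 66 76 80]
Op 9: note_on(88): all voices busy, STEAL voice 3 (pitch 76, oldest) -> assign | voices=[70 60 66 88 80]
Op 10: note_on(71): all voices busy, STEAL voice 4 (pitch 80, oldest) -> assign | voices=[70 60 66 88 71]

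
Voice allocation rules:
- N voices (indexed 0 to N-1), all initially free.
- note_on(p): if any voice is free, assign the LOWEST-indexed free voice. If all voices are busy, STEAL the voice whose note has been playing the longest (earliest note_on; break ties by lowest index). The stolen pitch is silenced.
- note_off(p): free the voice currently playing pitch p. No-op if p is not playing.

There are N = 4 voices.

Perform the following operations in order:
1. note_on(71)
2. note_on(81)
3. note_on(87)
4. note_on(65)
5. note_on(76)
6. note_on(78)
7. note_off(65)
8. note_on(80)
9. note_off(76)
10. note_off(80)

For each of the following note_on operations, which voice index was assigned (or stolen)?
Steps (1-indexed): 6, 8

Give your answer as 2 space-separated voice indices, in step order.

Op 1: note_on(71): voice 0 is free -> assigned | voices=[71 - - -]
Op 2: note_on(81): voice 1 is free -> assigned | voices=[71 81 - -]
Op 3: note_on(87): voice 2 is free -> assigned | voices=[71 81 87 -]
Op 4: note_on(65): voice 3 is free -> assigned | voices=[71 81 87 65]
Op 5: note_on(76): all voices busy, STEAL voice 0 (pitch 71, oldest) -> assign | voices=[76 81 87 65]
Op 6: note_on(78): all voices busy, STEAL voice 1 (pitch 81, oldest) -> assign | voices=[76 78 87 65]
Op 7: note_off(65): free voice 3 | voices=[76 78 87 -]
Op 8: note_on(80): voice 3 is free -> assigned | voices=[76 78 87 80]
Op 9: note_off(76): free voice 0 | voices=[- 78 87 80]
Op 10: note_off(80): free voice 3 | voices=[- 78 87 -]

Answer: 1 3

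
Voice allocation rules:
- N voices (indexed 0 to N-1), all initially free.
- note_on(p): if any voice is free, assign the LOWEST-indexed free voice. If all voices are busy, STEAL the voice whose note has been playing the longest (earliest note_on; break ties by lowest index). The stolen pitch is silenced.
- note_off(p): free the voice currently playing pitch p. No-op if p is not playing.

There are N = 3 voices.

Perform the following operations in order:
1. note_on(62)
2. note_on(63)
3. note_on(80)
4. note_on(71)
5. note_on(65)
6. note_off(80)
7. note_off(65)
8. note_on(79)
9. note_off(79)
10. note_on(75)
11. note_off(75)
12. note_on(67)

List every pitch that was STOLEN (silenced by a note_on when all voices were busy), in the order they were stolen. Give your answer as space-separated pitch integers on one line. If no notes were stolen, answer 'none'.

Answer: 62 63

Derivation:
Op 1: note_on(62): voice 0 is free -> assigned | voices=[62 - -]
Op 2: note_on(63): voice 1 is free -> assigned | voices=[62 63 -]
Op 3: note_on(80): voice 2 is free -> assigned | voices=[62 63 80]
Op 4: note_on(71): all voices busy, STEAL voice 0 (pitch 62, oldest) -> assign | voices=[71 63 80]
Op 5: note_on(65): all voices busy, STEAL voice 1 (pitch 63, oldest) -> assign | voices=[71 65 80]
Op 6: note_off(80): free voice 2 | voices=[71 65 -]
Op 7: note_off(65): free voice 1 | voices=[71 - -]
Op 8: note_on(79): voice 1 is free -> assigned | voices=[71 79 -]
Op 9: note_off(79): free voice 1 | voices=[71 - -]
Op 10: note_on(75): voice 1 is free -> assigned | voices=[71 75 -]
Op 11: note_off(75): free voice 1 | voices=[71 - -]
Op 12: note_on(67): voice 1 is free -> assigned | voices=[71 67 -]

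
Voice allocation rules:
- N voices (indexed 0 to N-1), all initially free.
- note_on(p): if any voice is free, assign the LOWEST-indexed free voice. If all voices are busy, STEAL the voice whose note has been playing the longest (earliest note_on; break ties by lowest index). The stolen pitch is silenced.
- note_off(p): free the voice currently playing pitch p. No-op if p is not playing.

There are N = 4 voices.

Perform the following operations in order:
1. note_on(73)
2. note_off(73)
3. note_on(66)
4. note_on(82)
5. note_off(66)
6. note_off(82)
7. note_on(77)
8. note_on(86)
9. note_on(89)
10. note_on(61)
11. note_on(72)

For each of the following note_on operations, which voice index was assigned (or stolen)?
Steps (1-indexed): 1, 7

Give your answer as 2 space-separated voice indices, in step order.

Op 1: note_on(73): voice 0 is free -> assigned | voices=[73 - - -]
Op 2: note_off(73): free voice 0 | voices=[- - - -]
Op 3: note_on(66): voice 0 is free -> assigned | voices=[66 - - -]
Op 4: note_on(82): voice 1 is free -> assigned | voices=[66 82 - -]
Op 5: note_off(66): free voice 0 | voices=[- 82 - -]
Op 6: note_off(82): free voice 1 | voices=[- - - -]
Op 7: note_on(77): voice 0 is free -> assigned | voices=[77 - - -]
Op 8: note_on(86): voice 1 is free -> assigned | voices=[77 86 - -]
Op 9: note_on(89): voice 2 is free -> assigned | voices=[77 86 89 -]
Op 10: note_on(61): voice 3 is free -> assigned | voices=[77 86 89 61]
Op 11: note_on(72): all voices busy, STEAL voice 0 (pitch 77, oldest) -> assign | voices=[72 86 89 61]

Answer: 0 0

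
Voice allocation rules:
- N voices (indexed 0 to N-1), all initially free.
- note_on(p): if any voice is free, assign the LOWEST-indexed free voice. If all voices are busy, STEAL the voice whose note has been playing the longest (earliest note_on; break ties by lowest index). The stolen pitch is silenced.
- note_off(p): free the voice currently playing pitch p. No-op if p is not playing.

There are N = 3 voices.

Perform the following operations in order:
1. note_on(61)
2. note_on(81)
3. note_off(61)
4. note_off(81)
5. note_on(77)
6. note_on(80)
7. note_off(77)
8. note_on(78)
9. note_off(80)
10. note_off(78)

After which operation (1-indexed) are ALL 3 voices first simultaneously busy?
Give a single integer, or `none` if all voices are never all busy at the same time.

Answer: none

Derivation:
Op 1: note_on(61): voice 0 is free -> assigned | voices=[61 - -]
Op 2: note_on(81): voice 1 is free -> assigned | voices=[61 81 -]
Op 3: note_off(61): free voice 0 | voices=[- 81 -]
Op 4: note_off(81): free voice 1 | voices=[- - -]
Op 5: note_on(77): voice 0 is free -> assigned | voices=[77 - -]
Op 6: note_on(80): voice 1 is free -> assigned | voices=[77 80 -]
Op 7: note_off(77): free voice 0 | voices=[- 80 -]
Op 8: note_on(78): voice 0 is free -> assigned | voices=[78 80 -]
Op 9: note_off(80): free voice 1 | voices=[78 - -]
Op 10: note_off(78): free voice 0 | voices=[- - -]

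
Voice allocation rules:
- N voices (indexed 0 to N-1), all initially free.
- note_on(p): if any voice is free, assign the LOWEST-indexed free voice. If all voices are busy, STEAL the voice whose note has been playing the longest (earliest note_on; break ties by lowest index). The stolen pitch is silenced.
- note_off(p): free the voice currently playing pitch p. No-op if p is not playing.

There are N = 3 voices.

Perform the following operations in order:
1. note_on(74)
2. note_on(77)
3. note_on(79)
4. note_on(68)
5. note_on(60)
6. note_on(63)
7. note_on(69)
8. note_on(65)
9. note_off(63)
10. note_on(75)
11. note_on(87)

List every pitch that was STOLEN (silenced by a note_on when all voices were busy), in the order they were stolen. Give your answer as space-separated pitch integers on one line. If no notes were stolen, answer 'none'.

Op 1: note_on(74): voice 0 is free -> assigned | voices=[74 - -]
Op 2: note_on(77): voice 1 is free -> assigned | voices=[74 77 -]
Op 3: note_on(79): voice 2 is free -> assigned | voices=[74 77 79]
Op 4: note_on(68): all voices busy, STEAL voice 0 (pitch 74, oldest) -> assign | voices=[68 77 79]
Op 5: note_on(60): all voices busy, STEAL voice 1 (pitch 77, oldest) -> assign | voices=[68 60 79]
Op 6: note_on(63): all voices busy, STEAL voice 2 (pitch 79, oldest) -> assign | voices=[68 60 63]
Op 7: note_on(69): all voices busy, STEAL voice 0 (pitch 68, oldest) -> assign | voices=[69 60 63]
Op 8: note_on(65): all voices busy, STEAL voice 1 (pitch 60, oldest) -> assign | voices=[69 65 63]
Op 9: note_off(63): free voice 2 | voices=[69 65 -]
Op 10: note_on(75): voice 2 is free -> assigned | voices=[69 65 75]
Op 11: note_on(87): all voices busy, STEAL voice 0 (pitch 69, oldest) -> assign | voices=[87 65 75]

Answer: 74 77 79 68 60 69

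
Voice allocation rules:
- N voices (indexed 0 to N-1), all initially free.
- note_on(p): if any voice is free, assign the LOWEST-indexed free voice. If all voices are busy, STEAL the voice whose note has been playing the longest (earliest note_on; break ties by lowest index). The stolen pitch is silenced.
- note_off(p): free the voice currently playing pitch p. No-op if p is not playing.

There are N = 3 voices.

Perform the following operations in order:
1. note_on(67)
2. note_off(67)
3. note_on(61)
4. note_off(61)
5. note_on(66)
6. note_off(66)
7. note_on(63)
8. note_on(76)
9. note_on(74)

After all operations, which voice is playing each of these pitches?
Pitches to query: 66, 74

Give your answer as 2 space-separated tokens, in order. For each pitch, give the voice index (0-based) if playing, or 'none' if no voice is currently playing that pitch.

Answer: none 2

Derivation:
Op 1: note_on(67): voice 0 is free -> assigned | voices=[67 - -]
Op 2: note_off(67): free voice 0 | voices=[- - -]
Op 3: note_on(61): voice 0 is free -> assigned | voices=[61 - -]
Op 4: note_off(61): free voice 0 | voices=[- - -]
Op 5: note_on(66): voice 0 is free -> assigned | voices=[66 - -]
Op 6: note_off(66): free voice 0 | voices=[- - -]
Op 7: note_on(63): voice 0 is free -> assigned | voices=[63 - -]
Op 8: note_on(76): voice 1 is free -> assigned | voices=[63 76 -]
Op 9: note_on(74): voice 2 is free -> assigned | voices=[63 76 74]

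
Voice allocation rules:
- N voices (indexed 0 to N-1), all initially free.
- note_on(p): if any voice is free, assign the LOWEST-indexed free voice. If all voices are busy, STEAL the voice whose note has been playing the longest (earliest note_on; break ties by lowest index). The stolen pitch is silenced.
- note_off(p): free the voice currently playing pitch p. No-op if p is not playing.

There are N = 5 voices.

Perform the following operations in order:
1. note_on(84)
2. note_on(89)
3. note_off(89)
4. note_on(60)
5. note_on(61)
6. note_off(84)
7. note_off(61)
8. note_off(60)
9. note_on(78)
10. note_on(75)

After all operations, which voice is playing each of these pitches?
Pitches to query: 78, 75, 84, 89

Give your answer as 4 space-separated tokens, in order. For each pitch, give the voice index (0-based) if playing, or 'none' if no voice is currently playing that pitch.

Op 1: note_on(84): voice 0 is free -> assigned | voices=[84 - - - -]
Op 2: note_on(89): voice 1 is free -> assigned | voices=[84 89 - - -]
Op 3: note_off(89): free voice 1 | voices=[84 - - - -]
Op 4: note_on(60): voice 1 is free -> assigned | voices=[84 60 - - -]
Op 5: note_on(61): voice 2 is free -> assigned | voices=[84 60 61 - -]
Op 6: note_off(84): free voice 0 | voices=[- 60 61 - -]
Op 7: note_off(61): free voice 2 | voices=[- 60 - - -]
Op 8: note_off(60): free voice 1 | voices=[- - - - -]
Op 9: note_on(78): voice 0 is free -> assigned | voices=[78 - - - -]
Op 10: note_on(75): voice 1 is free -> assigned | voices=[78 75 - - -]

Answer: 0 1 none none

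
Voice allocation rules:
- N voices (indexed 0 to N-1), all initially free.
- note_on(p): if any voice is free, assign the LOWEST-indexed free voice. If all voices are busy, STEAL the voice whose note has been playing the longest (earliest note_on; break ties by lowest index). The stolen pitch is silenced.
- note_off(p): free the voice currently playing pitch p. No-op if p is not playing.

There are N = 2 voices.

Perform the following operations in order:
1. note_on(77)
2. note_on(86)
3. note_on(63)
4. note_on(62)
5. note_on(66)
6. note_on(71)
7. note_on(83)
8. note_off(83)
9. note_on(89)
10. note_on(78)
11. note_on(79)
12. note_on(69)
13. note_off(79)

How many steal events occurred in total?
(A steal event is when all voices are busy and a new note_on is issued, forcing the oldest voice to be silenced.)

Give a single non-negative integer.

Op 1: note_on(77): voice 0 is free -> assigned | voices=[77 -]
Op 2: note_on(86): voice 1 is free -> assigned | voices=[77 86]
Op 3: note_on(63): all voices busy, STEAL voice 0 (pitch 77, oldest) -> assign | voices=[63 86]
Op 4: note_on(62): all voices busy, STEAL voice 1 (pitch 86, oldest) -> assign | voices=[63 62]
Op 5: note_on(66): all voices busy, STEAL voice 0 (pitch 63, oldest) -> assign | voices=[66 62]
Op 6: note_on(71): all voices busy, STEAL voice 1 (pitch 62, oldest) -> assign | voices=[66 71]
Op 7: note_on(83): all voices busy, STEAL voice 0 (pitch 66, oldest) -> assign | voices=[83 71]
Op 8: note_off(83): free voice 0 | voices=[- 71]
Op 9: note_on(89): voice 0 is free -> assigned | voices=[89 71]
Op 10: note_on(78): all voices busy, STEAL voice 1 (pitch 71, oldest) -> assign | voices=[89 78]
Op 11: note_on(79): all voices busy, STEAL voice 0 (pitch 89, oldest) -> assign | voices=[79 78]
Op 12: note_on(69): all voices busy, STEAL voice 1 (pitch 78, oldest) -> assign | voices=[79 69]
Op 13: note_off(79): free voice 0 | voices=[- 69]

Answer: 8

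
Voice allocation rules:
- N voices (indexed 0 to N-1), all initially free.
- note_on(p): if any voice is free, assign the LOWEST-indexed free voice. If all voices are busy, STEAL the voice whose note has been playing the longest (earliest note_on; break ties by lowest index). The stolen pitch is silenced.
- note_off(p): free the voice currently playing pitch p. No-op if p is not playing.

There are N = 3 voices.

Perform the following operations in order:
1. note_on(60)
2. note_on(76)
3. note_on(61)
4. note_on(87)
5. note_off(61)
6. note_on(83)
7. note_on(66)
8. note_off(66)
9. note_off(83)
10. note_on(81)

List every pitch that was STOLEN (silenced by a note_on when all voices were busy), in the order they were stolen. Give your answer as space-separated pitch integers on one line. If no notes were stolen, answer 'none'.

Answer: 60 76

Derivation:
Op 1: note_on(60): voice 0 is free -> assigned | voices=[60 - -]
Op 2: note_on(76): voice 1 is free -> assigned | voices=[60 76 -]
Op 3: note_on(61): voice 2 is free -> assigned | voices=[60 76 61]
Op 4: note_on(87): all voices busy, STEAL voice 0 (pitch 60, oldest) -> assign | voices=[87 76 61]
Op 5: note_off(61): free voice 2 | voices=[87 76 -]
Op 6: note_on(83): voice 2 is free -> assigned | voices=[87 76 83]
Op 7: note_on(66): all voices busy, STEAL voice 1 (pitch 76, oldest) -> assign | voices=[87 66 83]
Op 8: note_off(66): free voice 1 | voices=[87 - 83]
Op 9: note_off(83): free voice 2 | voices=[87 - -]
Op 10: note_on(81): voice 1 is free -> assigned | voices=[87 81 -]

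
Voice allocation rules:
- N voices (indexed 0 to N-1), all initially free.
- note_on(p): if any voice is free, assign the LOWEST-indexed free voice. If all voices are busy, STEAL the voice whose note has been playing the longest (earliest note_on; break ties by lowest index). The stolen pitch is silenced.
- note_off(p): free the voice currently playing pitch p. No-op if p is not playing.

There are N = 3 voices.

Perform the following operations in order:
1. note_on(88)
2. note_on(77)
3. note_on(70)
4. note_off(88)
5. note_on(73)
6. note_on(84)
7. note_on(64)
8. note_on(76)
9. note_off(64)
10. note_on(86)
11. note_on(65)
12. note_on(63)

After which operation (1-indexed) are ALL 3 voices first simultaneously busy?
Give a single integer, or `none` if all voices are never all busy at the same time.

Answer: 3

Derivation:
Op 1: note_on(88): voice 0 is free -> assigned | voices=[88 - -]
Op 2: note_on(77): voice 1 is free -> assigned | voices=[88 77 -]
Op 3: note_on(70): voice 2 is free -> assigned | voices=[88 77 70]
Op 4: note_off(88): free voice 0 | voices=[- 77 70]
Op 5: note_on(73): voice 0 is free -> assigned | voices=[73 77 70]
Op 6: note_on(84): all voices busy, STEAL voice 1 (pitch 77, oldest) -> assign | voices=[73 84 70]
Op 7: note_on(64): all voices busy, STEAL voice 2 (pitch 70, oldest) -> assign | voices=[73 84 64]
Op 8: note_on(76): all voices busy, STEAL voice 0 (pitch 73, oldest) -> assign | voices=[76 84 64]
Op 9: note_off(64): free voice 2 | voices=[76 84 -]
Op 10: note_on(86): voice 2 is free -> assigned | voices=[76 84 86]
Op 11: note_on(65): all voices busy, STEAL voice 1 (pitch 84, oldest) -> assign | voices=[76 65 86]
Op 12: note_on(63): all voices busy, STEAL voice 0 (pitch 76, oldest) -> assign | voices=[63 65 86]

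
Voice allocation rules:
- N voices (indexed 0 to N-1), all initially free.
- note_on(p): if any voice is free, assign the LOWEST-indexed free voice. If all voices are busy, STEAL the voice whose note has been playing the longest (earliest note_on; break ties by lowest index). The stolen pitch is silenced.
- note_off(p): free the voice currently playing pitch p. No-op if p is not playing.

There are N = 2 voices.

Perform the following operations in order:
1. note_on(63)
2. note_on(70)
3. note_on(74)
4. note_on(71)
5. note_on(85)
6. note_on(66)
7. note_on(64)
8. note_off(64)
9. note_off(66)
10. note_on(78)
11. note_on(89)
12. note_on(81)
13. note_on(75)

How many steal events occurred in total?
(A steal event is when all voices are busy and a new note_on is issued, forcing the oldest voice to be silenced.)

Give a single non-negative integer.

Op 1: note_on(63): voice 0 is free -> assigned | voices=[63 -]
Op 2: note_on(70): voice 1 is free -> assigned | voices=[63 70]
Op 3: note_on(74): all voices busy, STEAL voice 0 (pitch 63, oldest) -> assign | voices=[74 70]
Op 4: note_on(71): all voices busy, STEAL voice 1 (pitch 70, oldest) -> assign | voices=[74 71]
Op 5: note_on(85): all voices busy, STEAL voice 0 (pitch 74, oldest) -> assign | voices=[85 71]
Op 6: note_on(66): all voices busy, STEAL voice 1 (pitch 71, oldest) -> assign | voices=[85 66]
Op 7: note_on(64): all voices busy, STEAL voice 0 (pitch 85, oldest) -> assign | voices=[64 66]
Op 8: note_off(64): free voice 0 | voices=[- 66]
Op 9: note_off(66): free voice 1 | voices=[- -]
Op 10: note_on(78): voice 0 is free -> assigned | voices=[78 -]
Op 11: note_on(89): voice 1 is free -> assigned | voices=[78 89]
Op 12: note_on(81): all voices busy, STEAL voice 0 (pitch 78, oldest) -> assign | voices=[81 89]
Op 13: note_on(75): all voices busy, STEAL voice 1 (pitch 89, oldest) -> assign | voices=[81 75]

Answer: 7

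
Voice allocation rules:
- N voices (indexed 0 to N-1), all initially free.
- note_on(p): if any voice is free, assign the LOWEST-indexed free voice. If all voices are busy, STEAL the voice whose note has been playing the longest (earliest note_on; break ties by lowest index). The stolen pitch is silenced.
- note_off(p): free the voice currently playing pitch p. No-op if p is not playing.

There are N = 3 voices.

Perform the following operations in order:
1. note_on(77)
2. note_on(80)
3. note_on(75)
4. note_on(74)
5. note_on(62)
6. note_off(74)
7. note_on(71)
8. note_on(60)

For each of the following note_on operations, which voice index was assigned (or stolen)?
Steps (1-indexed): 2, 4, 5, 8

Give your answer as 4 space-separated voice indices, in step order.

Op 1: note_on(77): voice 0 is free -> assigned | voices=[77 - -]
Op 2: note_on(80): voice 1 is free -> assigned | voices=[77 80 -]
Op 3: note_on(75): voice 2 is free -> assigned | voices=[77 80 75]
Op 4: note_on(74): all voices busy, STEAL voice 0 (pitch 77, oldest) -> assign | voices=[74 80 75]
Op 5: note_on(62): all voices busy, STEAL voice 1 (pitch 80, oldest) -> assign | voices=[74 62 75]
Op 6: note_off(74): free voice 0 | voices=[- 62 75]
Op 7: note_on(71): voice 0 is free -> assigned | voices=[71 62 75]
Op 8: note_on(60): all voices busy, STEAL voice 2 (pitch 75, oldest) -> assign | voices=[71 62 60]

Answer: 1 0 1 2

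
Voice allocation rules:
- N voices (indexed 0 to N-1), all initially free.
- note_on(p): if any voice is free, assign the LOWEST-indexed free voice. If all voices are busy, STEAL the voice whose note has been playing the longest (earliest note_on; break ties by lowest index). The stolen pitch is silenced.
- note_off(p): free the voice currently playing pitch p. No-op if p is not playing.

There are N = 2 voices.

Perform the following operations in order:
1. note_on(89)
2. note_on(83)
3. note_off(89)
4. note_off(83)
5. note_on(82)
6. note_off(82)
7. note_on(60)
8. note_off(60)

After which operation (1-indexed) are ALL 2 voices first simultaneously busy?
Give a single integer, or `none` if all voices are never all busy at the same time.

Answer: 2

Derivation:
Op 1: note_on(89): voice 0 is free -> assigned | voices=[89 -]
Op 2: note_on(83): voice 1 is free -> assigned | voices=[89 83]
Op 3: note_off(89): free voice 0 | voices=[- 83]
Op 4: note_off(83): free voice 1 | voices=[- -]
Op 5: note_on(82): voice 0 is free -> assigned | voices=[82 -]
Op 6: note_off(82): free voice 0 | voices=[- -]
Op 7: note_on(60): voice 0 is free -> assigned | voices=[60 -]
Op 8: note_off(60): free voice 0 | voices=[- -]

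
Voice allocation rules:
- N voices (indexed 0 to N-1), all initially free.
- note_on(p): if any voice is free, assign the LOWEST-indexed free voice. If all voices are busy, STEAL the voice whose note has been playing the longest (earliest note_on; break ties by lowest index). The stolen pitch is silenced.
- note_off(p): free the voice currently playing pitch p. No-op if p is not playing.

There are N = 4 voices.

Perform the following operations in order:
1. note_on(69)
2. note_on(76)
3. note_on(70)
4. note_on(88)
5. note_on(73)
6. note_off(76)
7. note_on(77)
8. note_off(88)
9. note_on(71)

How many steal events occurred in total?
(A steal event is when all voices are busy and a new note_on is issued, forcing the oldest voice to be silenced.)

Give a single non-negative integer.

Op 1: note_on(69): voice 0 is free -> assigned | voices=[69 - - -]
Op 2: note_on(76): voice 1 is free -> assigned | voices=[69 76 - -]
Op 3: note_on(70): voice 2 is free -> assigned | voices=[69 76 70 -]
Op 4: note_on(88): voice 3 is free -> assigned | voices=[69 76 70 88]
Op 5: note_on(73): all voices busy, STEAL voice 0 (pitch 69, oldest) -> assign | voices=[73 76 70 88]
Op 6: note_off(76): free voice 1 | voices=[73 - 70 88]
Op 7: note_on(77): voice 1 is free -> assigned | voices=[73 77 70 88]
Op 8: note_off(88): free voice 3 | voices=[73 77 70 -]
Op 9: note_on(71): voice 3 is free -> assigned | voices=[73 77 70 71]

Answer: 1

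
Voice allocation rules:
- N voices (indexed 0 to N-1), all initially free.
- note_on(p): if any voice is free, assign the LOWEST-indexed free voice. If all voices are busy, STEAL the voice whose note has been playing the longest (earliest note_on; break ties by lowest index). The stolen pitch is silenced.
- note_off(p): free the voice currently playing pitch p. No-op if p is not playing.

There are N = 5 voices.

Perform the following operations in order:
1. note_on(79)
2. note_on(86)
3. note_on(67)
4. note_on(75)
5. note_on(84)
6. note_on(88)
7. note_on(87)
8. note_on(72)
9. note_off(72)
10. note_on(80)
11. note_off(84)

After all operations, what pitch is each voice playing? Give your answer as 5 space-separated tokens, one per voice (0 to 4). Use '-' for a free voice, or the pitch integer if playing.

Answer: 88 87 80 75 -

Derivation:
Op 1: note_on(79): voice 0 is free -> assigned | voices=[79 - - - -]
Op 2: note_on(86): voice 1 is free -> assigned | voices=[79 86 - - -]
Op 3: note_on(67): voice 2 is free -> assigned | voices=[79 86 67 - -]
Op 4: note_on(75): voice 3 is free -> assigned | voices=[79 86 67 75 -]
Op 5: note_on(84): voice 4 is free -> assigned | voices=[79 86 67 75 84]
Op 6: note_on(88): all voices busy, STEAL voice 0 (pitch 79, oldest) -> assign | voices=[88 86 67 75 84]
Op 7: note_on(87): all voices busy, STEAL voice 1 (pitch 86, oldest) -> assign | voices=[88 87 67 75 84]
Op 8: note_on(72): all voices busy, STEAL voice 2 (pitch 67, oldest) -> assign | voices=[88 87 72 75 84]
Op 9: note_off(72): free voice 2 | voices=[88 87 - 75 84]
Op 10: note_on(80): voice 2 is free -> assigned | voices=[88 87 80 75 84]
Op 11: note_off(84): free voice 4 | voices=[88 87 80 75 -]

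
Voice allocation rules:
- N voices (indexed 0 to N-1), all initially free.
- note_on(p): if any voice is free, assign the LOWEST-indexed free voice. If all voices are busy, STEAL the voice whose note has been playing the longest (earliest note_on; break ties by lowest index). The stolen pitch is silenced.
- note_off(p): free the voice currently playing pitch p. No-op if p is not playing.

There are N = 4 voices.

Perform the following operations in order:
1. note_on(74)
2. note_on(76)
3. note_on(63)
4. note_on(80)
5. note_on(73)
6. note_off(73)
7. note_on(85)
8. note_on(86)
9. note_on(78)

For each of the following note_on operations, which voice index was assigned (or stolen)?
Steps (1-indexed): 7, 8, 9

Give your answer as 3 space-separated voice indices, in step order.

Op 1: note_on(74): voice 0 is free -> assigned | voices=[74 - - -]
Op 2: note_on(76): voice 1 is free -> assigned | voices=[74 76 - -]
Op 3: note_on(63): voice 2 is free -> assigned | voices=[74 76 63 -]
Op 4: note_on(80): voice 3 is free -> assigned | voices=[74 76 63 80]
Op 5: note_on(73): all voices busy, STEAL voice 0 (pitch 74, oldest) -> assign | voices=[73 76 63 80]
Op 6: note_off(73): free voice 0 | voices=[- 76 63 80]
Op 7: note_on(85): voice 0 is free -> assigned | voices=[85 76 63 80]
Op 8: note_on(86): all voices busy, STEAL voice 1 (pitch 76, oldest) -> assign | voices=[85 86 63 80]
Op 9: note_on(78): all voices busy, STEAL voice 2 (pitch 63, oldest) -> assign | voices=[85 86 78 80]

Answer: 0 1 2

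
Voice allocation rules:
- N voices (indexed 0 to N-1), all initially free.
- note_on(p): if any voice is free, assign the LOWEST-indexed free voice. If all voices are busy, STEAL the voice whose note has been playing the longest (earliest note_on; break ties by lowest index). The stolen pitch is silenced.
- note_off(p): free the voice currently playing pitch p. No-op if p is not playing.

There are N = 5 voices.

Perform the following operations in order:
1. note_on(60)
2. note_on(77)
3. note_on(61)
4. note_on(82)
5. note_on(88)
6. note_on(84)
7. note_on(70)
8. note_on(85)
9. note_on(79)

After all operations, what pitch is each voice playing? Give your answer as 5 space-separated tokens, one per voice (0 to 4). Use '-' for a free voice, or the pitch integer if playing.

Answer: 84 70 85 79 88

Derivation:
Op 1: note_on(60): voice 0 is free -> assigned | voices=[60 - - - -]
Op 2: note_on(77): voice 1 is free -> assigned | voices=[60 77 - - -]
Op 3: note_on(61): voice 2 is free -> assigned | voices=[60 77 61 - -]
Op 4: note_on(82): voice 3 is free -> assigned | voices=[60 77 61 82 -]
Op 5: note_on(88): voice 4 is free -> assigned | voices=[60 77 61 82 88]
Op 6: note_on(84): all voices busy, STEAL voice 0 (pitch 60, oldest) -> assign | voices=[84 77 61 82 88]
Op 7: note_on(70): all voices busy, STEAL voice 1 (pitch 77, oldest) -> assign | voices=[84 70 61 82 88]
Op 8: note_on(85): all voices busy, STEAL voice 2 (pitch 61, oldest) -> assign | voices=[84 70 85 82 88]
Op 9: note_on(79): all voices busy, STEAL voice 3 (pitch 82, oldest) -> assign | voices=[84 70 85 79 88]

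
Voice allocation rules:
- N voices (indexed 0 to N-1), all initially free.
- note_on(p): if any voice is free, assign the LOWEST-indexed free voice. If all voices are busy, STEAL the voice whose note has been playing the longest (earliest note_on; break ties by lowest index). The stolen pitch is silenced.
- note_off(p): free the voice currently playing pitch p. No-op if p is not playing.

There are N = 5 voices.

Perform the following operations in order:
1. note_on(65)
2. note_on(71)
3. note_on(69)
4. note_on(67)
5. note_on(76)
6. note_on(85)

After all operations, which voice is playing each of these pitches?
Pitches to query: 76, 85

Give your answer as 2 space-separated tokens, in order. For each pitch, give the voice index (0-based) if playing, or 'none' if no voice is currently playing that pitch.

Answer: 4 0

Derivation:
Op 1: note_on(65): voice 0 is free -> assigned | voices=[65 - - - -]
Op 2: note_on(71): voice 1 is free -> assigned | voices=[65 71 - - -]
Op 3: note_on(69): voice 2 is free -> assigned | voices=[65 71 69 - -]
Op 4: note_on(67): voice 3 is free -> assigned | voices=[65 71 69 67 -]
Op 5: note_on(76): voice 4 is free -> assigned | voices=[65 71 69 67 76]
Op 6: note_on(85): all voices busy, STEAL voice 0 (pitch 65, oldest) -> assign | voices=[85 71 69 67 76]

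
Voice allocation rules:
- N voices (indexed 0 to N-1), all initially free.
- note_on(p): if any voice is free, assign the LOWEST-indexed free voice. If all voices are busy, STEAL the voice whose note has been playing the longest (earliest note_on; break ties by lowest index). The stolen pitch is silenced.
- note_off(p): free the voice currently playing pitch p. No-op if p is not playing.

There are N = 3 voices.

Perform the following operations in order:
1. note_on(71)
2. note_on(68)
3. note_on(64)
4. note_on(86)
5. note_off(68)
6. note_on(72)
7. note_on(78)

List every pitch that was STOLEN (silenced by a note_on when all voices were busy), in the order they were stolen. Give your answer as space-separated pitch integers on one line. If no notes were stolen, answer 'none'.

Answer: 71 64

Derivation:
Op 1: note_on(71): voice 0 is free -> assigned | voices=[71 - -]
Op 2: note_on(68): voice 1 is free -> assigned | voices=[71 68 -]
Op 3: note_on(64): voice 2 is free -> assigned | voices=[71 68 64]
Op 4: note_on(86): all voices busy, STEAL voice 0 (pitch 71, oldest) -> assign | voices=[86 68 64]
Op 5: note_off(68): free voice 1 | voices=[86 - 64]
Op 6: note_on(72): voice 1 is free -> assigned | voices=[86 72 64]
Op 7: note_on(78): all voices busy, STEAL voice 2 (pitch 64, oldest) -> assign | voices=[86 72 78]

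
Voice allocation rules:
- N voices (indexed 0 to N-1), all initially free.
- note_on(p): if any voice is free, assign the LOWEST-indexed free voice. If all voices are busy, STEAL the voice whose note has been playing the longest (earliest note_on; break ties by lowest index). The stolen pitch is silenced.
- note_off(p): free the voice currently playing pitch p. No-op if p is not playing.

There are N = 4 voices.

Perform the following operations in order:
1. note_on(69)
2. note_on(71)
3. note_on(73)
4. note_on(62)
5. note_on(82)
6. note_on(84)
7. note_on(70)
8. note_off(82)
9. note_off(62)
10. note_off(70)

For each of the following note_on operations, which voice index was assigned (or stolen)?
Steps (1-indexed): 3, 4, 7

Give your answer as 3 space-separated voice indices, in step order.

Op 1: note_on(69): voice 0 is free -> assigned | voices=[69 - - -]
Op 2: note_on(71): voice 1 is free -> assigned | voices=[69 71 - -]
Op 3: note_on(73): voice 2 is free -> assigned | voices=[69 71 73 -]
Op 4: note_on(62): voice 3 is free -> assigned | voices=[69 71 73 62]
Op 5: note_on(82): all voices busy, STEAL voice 0 (pitch 69, oldest) -> assign | voices=[82 71 73 62]
Op 6: note_on(84): all voices busy, STEAL voice 1 (pitch 71, oldest) -> assign | voices=[82 84 73 62]
Op 7: note_on(70): all voices busy, STEAL voice 2 (pitch 73, oldest) -> assign | voices=[82 84 70 62]
Op 8: note_off(82): free voice 0 | voices=[- 84 70 62]
Op 9: note_off(62): free voice 3 | voices=[- 84 70 -]
Op 10: note_off(70): free voice 2 | voices=[- 84 - -]

Answer: 2 3 2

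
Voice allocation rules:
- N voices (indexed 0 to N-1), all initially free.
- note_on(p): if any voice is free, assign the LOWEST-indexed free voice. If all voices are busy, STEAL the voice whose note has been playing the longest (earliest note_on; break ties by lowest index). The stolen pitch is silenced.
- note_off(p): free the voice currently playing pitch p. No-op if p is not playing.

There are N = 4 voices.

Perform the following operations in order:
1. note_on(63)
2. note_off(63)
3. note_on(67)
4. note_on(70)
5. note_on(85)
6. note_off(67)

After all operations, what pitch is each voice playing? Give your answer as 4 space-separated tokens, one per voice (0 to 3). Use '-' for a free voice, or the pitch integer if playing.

Answer: - 70 85 -

Derivation:
Op 1: note_on(63): voice 0 is free -> assigned | voices=[63 - - -]
Op 2: note_off(63): free voice 0 | voices=[- - - -]
Op 3: note_on(67): voice 0 is free -> assigned | voices=[67 - - -]
Op 4: note_on(70): voice 1 is free -> assigned | voices=[67 70 - -]
Op 5: note_on(85): voice 2 is free -> assigned | voices=[67 70 85 -]
Op 6: note_off(67): free voice 0 | voices=[- 70 85 -]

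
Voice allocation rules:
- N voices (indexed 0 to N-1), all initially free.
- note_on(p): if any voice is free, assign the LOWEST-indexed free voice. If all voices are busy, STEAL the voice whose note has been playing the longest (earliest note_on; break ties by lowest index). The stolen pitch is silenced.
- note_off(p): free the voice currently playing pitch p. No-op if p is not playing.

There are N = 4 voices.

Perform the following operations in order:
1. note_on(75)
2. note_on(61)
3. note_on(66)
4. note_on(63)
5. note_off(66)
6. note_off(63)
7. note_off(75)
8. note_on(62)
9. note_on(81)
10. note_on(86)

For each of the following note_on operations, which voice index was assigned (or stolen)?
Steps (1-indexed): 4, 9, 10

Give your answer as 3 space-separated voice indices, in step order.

Answer: 3 2 3

Derivation:
Op 1: note_on(75): voice 0 is free -> assigned | voices=[75 - - -]
Op 2: note_on(61): voice 1 is free -> assigned | voices=[75 61 - -]
Op 3: note_on(66): voice 2 is free -> assigned | voices=[75 61 66 -]
Op 4: note_on(63): voice 3 is free -> assigned | voices=[75 61 66 63]
Op 5: note_off(66): free voice 2 | voices=[75 61 - 63]
Op 6: note_off(63): free voice 3 | voices=[75 61 - -]
Op 7: note_off(75): free voice 0 | voices=[- 61 - -]
Op 8: note_on(62): voice 0 is free -> assigned | voices=[62 61 - -]
Op 9: note_on(81): voice 2 is free -> assigned | voices=[62 61 81 -]
Op 10: note_on(86): voice 3 is free -> assigned | voices=[62 61 81 86]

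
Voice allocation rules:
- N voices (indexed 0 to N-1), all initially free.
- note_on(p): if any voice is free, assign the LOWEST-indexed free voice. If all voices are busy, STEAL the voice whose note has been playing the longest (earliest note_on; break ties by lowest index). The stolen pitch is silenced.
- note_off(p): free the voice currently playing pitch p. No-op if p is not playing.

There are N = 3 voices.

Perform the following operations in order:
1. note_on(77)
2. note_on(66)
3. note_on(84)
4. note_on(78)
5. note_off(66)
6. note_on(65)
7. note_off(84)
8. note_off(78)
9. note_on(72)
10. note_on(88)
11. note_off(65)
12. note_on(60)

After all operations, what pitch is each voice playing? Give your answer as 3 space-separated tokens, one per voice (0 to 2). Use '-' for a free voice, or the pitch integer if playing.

Op 1: note_on(77): voice 0 is free -> assigned | voices=[77 - -]
Op 2: note_on(66): voice 1 is free -> assigned | voices=[77 66 -]
Op 3: note_on(84): voice 2 is free -> assigned | voices=[77 66 84]
Op 4: note_on(78): all voices busy, STEAL voice 0 (pitch 77, oldest) -> assign | voices=[78 66 84]
Op 5: note_off(66): free voice 1 | voices=[78 - 84]
Op 6: note_on(65): voice 1 is free -> assigned | voices=[78 65 84]
Op 7: note_off(84): free voice 2 | voices=[78 65 -]
Op 8: note_off(78): free voice 0 | voices=[- 65 -]
Op 9: note_on(72): voice 0 is free -> assigned | voices=[72 65 -]
Op 10: note_on(88): voice 2 is free -> assigned | voices=[72 65 88]
Op 11: note_off(65): free voice 1 | voices=[72 - 88]
Op 12: note_on(60): voice 1 is free -> assigned | voices=[72 60 88]

Answer: 72 60 88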